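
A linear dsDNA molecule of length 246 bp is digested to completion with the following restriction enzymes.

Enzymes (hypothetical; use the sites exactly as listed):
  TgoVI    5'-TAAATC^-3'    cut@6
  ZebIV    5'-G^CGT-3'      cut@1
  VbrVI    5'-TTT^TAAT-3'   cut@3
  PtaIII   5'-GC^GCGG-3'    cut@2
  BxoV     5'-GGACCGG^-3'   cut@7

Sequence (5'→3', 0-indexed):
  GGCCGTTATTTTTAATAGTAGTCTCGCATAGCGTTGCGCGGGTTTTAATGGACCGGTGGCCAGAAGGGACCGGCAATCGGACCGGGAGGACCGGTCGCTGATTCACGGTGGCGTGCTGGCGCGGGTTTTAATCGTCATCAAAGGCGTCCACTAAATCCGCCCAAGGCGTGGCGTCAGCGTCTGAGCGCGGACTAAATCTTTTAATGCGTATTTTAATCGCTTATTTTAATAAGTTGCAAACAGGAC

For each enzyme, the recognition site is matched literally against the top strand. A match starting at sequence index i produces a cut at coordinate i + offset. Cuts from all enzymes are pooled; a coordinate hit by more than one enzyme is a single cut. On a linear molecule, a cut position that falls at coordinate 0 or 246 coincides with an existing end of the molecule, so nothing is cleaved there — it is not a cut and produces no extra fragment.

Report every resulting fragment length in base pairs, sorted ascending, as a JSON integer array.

[3,5,5,6,6,7,8,8,9,9,9,9,11,12,12,12,13,13,16,17,17,19,20]

Scan for sites:
  TgoVI TAAATC/6: at [151, 192] ⇒ [157, 198]
  ZebIV GCGT/1: at [30, 110, 143, 165, 170, 176, 205] ⇒ [31, 111, 144, 166, 171, 177, 206]
  VbrVI TTTTAAT/3: at [9, 42, 125, 198, 210, 223] ⇒ [12, 45, 128, 201, 213, 226]
  PtaIII GCGCGG/2: at [35, 118, 184] ⇒ [37, 120, 186]
  BxoV GGACCGG/7: at [49, 66, 78, 87] ⇒ [56, 73, 85, 94]

Pooled cuts: [12, 31, 37, 45, 56, 73, 85, 94, 111, 120, 128, 144, 157, 166, 171, 177, 186, 198, 201, 206, 213, 226]

Fragments:
  [0,12): 12 bp
  [12,31): 19 bp
  [31,37): 6 bp
  [37,45): 8 bp
  [45,56): 11 bp
  [56,73): 17 bp
  [73,85): 12 bp
  [85,94): 9 bp
  [94,111): 17 bp
  [111,120): 9 bp
  [120,128): 8 bp
  [128,144): 16 bp
  [144,157): 13 bp
  [157,166): 9 bp
  [166,171): 5 bp
  [171,177): 6 bp
  [177,186): 9 bp
  [186,198): 12 bp
  [198,201): 3 bp
  [201,206): 5 bp
  [206,213): 7 bp
  [213,226): 13 bp
  [226,246): 20 bp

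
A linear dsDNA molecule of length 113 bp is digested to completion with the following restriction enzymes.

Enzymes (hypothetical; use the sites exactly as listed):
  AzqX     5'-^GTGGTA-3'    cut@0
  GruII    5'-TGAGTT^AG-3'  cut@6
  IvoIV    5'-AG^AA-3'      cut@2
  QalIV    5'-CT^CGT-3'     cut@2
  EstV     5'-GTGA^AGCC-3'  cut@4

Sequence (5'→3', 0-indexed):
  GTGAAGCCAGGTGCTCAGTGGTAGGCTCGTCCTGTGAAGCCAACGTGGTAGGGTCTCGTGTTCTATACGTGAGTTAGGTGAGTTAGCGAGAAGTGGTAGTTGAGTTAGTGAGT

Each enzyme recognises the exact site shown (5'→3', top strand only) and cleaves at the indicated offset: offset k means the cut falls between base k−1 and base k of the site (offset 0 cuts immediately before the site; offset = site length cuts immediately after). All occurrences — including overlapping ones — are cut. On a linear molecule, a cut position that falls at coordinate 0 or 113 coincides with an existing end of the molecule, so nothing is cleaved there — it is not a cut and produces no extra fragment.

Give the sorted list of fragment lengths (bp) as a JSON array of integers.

[2,4,6,7,7,9,10,10,12,13,14,19]

Scan for sites:
  AzqX GTGGTA/0: at [17, 44, 92] ⇒ [17, 44, 92]
  GruII TGAGTTAG/6: at [69, 78, 100] ⇒ [75, 84, 106]
  IvoIV AGAA/2: at [88] ⇒ [90]
  QalIV CTCGT/2: at [25, 54] ⇒ [27, 56]
  EstV GTGAAGCC/4: at [0, 33] ⇒ [4, 37]

All cut coordinates (distinct, sorted): [4, 17, 27, 37, 44, 56, 75, 84, 90, 92, 106]

Fragment lengths:
  [0,4): 4 bp
  [4,17): 13 bp
  [17,27): 10 bp
  [27,37): 10 bp
  [37,44): 7 bp
  [44,56): 12 bp
  [56,75): 19 bp
  [75,84): 9 bp
  [84,90): 6 bp
  [90,92): 2 bp
  [92,106): 14 bp
  [106,113): 7 bp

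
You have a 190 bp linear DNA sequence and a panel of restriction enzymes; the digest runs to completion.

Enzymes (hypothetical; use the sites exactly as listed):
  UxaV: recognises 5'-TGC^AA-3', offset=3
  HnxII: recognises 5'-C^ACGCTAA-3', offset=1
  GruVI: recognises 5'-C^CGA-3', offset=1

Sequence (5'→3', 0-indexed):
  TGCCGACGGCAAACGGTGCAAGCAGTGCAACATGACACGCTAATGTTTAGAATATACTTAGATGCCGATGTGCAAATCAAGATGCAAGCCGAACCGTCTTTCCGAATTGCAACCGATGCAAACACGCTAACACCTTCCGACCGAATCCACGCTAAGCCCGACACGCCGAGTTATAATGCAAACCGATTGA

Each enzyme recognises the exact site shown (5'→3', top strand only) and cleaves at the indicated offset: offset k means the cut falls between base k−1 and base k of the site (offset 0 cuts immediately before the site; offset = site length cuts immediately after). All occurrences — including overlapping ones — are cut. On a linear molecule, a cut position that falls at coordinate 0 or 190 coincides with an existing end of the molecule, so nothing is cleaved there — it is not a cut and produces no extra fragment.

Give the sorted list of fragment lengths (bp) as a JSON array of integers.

[3,3,4,4,4,4,6,7,7,8,8,8,8,9,10,12,13,13,14,16,29]

Scan for sites:
  UxaV TGCAA/3: at [16, 25, 70, 82, 107, 116, 176] ⇒ [19, 28, 73, 85, 110, 119, 179]
  HnxII CACGCTAA/1: at [35, 122, 147] ⇒ [36, 123, 148]
  GruVI CCGA/1: at [2, 64, 88, 101, 112, 136, 140, 157, 165, 182] ⇒ [3, 65, 89, 102, 113, 137, 141, 158, 166, 183]

Pooled cuts: [3, 19, 28, 36, 65, 73, 85, 89, 102, 110, 113, 119, 123, 137, 141, 148, 158, 166, 179, 183]

Fragments:
  [0,3): 3 bp
  [3,19): 16 bp
  [19,28): 9 bp
  [28,36): 8 bp
  [36,65): 29 bp
  [65,73): 8 bp
  [73,85): 12 bp
  [85,89): 4 bp
  [89,102): 13 bp
  [102,110): 8 bp
  [110,113): 3 bp
  [113,119): 6 bp
  [119,123): 4 bp
  [123,137): 14 bp
  [137,141): 4 bp
  [141,148): 7 bp
  [148,158): 10 bp
  [158,166): 8 bp
  [166,179): 13 bp
  [179,183): 4 bp
  [183,190): 7 bp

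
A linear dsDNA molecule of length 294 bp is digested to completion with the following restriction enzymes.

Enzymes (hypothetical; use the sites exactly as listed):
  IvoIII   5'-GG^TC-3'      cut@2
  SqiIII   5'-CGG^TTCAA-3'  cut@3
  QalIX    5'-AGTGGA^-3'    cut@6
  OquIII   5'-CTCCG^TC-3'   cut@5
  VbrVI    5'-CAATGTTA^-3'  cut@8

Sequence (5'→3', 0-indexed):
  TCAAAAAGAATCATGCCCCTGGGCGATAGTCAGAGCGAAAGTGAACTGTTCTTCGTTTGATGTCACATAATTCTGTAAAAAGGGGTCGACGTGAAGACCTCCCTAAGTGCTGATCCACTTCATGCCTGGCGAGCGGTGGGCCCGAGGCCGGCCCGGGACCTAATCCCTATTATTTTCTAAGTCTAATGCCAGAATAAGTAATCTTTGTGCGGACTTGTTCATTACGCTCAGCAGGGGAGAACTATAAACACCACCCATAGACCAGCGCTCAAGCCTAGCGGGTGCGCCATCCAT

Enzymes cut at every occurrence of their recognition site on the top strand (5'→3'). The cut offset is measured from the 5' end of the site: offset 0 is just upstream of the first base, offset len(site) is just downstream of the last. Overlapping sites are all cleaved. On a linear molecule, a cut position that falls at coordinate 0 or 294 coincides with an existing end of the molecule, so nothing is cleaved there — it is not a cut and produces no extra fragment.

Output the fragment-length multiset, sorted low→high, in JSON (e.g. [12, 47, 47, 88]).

[85,209]

Per-enzyme occurrences:
  IvoIII GGTC/2: at [83] ⇒ [85]
  SqiIII (CGGTTCAA, off=3): no sites
  QalIX (AGTGGA, off=6): no sites
  OquIII (CTCCGTC, off=5): no sites
  VbrVI (CAATGTTA, off=8): no sites

All cut coordinates (distinct, sorted): [85]

Fragments:
  [0,85): 85 bp
  [85,294): 209 bp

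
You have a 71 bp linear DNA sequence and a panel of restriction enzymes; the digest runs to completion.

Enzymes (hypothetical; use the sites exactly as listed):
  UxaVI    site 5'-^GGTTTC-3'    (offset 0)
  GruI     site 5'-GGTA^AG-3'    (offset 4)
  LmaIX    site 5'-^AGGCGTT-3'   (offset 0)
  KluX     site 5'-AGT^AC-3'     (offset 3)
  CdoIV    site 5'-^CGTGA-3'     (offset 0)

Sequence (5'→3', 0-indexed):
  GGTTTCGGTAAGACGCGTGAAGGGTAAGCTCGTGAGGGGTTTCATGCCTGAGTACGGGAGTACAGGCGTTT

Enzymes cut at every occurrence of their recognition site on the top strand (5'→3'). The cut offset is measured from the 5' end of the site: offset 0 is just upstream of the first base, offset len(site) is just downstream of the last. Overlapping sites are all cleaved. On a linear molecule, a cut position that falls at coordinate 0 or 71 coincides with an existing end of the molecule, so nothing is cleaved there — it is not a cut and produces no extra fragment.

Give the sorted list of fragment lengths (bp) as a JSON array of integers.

[2,4,5,7,8,8,10,11,16]

Scan for sites:
  UxaVI (GGTTTC, off=0): starts [0, 37] → cuts [37] (position 0 is a terminus of the linear molecule — no cut)
  GruI (GGTAAG, off=4): starts [6, 22] → cuts [10, 26]
  LmaIX (AGGCGTT, off=0): starts [63] → cuts [63]
  KluX (AGTAC, off=3): starts [50, 58] → cuts [53, 61]
  CdoIV (CGTGA, off=0): starts [15, 30] → cuts [15, 30]

Pooled cuts: [10, 15, 26, 30, 37, 53, 61, 63]

Fragment lengths:
  [0,10): 10 bp
  [10,15): 5 bp
  [15,26): 11 bp
  [26,30): 4 bp
  [30,37): 7 bp
  [37,53): 16 bp
  [53,61): 8 bp
  [61,63): 2 bp
  [63,71): 8 bp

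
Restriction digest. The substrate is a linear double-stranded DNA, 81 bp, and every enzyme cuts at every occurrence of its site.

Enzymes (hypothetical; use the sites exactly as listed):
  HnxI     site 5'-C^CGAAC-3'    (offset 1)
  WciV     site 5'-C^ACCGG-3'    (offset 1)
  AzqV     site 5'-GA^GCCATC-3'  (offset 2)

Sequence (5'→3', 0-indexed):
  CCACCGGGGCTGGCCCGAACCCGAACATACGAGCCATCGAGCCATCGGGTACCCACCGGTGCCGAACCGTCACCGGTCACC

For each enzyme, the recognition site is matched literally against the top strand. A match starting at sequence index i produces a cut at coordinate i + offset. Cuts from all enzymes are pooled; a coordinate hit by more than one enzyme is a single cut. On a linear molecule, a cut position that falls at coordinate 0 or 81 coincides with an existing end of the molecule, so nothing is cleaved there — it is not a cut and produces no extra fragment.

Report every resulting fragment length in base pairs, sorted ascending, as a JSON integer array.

Scan for sites:
  HnxI (CCGAAC, off=1): starts [14, 20, 61] → cuts [15, 21, 62]
  WciV (CACCGG, off=1): starts [1, 53, 70] → cuts [2, 54, 71]
  AzqV (GAGCCATC, off=2): starts [30, 38] → cuts [32, 40]

All cut coordinates (distinct, sorted): [2, 15, 21, 32, 40, 54, 62, 71]

Fragment lengths:
  [0,2): 2 bp
  [2,15): 13 bp
  [15,21): 6 bp
  [21,32): 11 bp
  [32,40): 8 bp
  [40,54): 14 bp
  [54,62): 8 bp
  [62,71): 9 bp
  [71,81): 10 bp

[2,6,8,8,9,10,11,13,14]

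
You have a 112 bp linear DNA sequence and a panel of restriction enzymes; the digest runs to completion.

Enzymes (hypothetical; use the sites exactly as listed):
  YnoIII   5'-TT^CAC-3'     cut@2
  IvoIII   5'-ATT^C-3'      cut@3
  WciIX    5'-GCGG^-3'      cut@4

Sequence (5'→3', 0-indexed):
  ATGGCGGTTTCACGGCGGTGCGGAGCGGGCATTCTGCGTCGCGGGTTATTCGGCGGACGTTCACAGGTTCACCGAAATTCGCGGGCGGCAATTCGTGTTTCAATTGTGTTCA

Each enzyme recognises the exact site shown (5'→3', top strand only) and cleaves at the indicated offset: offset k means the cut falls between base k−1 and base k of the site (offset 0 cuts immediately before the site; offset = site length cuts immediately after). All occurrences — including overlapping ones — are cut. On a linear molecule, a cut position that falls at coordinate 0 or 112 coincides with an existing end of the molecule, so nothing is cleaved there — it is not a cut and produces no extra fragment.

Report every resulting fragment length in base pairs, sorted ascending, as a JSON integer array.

Site scan:
  YnoIII (TTCAC, off=2): starts [8, 59, 67] → cuts [10, 61, 69]
  IvoIII (ATTC, off=3): starts [30, 47, 76, 90] → cuts [33, 50, 79, 93]
  WciIX (GCGG, off=4): starts [3, 14, 19, 24, 40, 52, 80, 84] → cuts [7, 18, 23, 28, 44, 56, 84, 88]

Pooled cuts: [7, 10, 18, 23, 28, 33, 44, 50, 56, 61, 69, 79, 84, 88, 93]

Fragments:
  [0,7): 7 bp
  [7,10): 3 bp
  [10,18): 8 bp
  [18,23): 5 bp
  [23,28): 5 bp
  [28,33): 5 bp
  [33,44): 11 bp
  [44,50): 6 bp
  [50,56): 6 bp
  [56,61): 5 bp
  [61,69): 8 bp
  [69,79): 10 bp
  [79,84): 5 bp
  [84,88): 4 bp
  [88,93): 5 bp
  [93,112): 19 bp

[3,4,5,5,5,5,5,5,6,6,7,8,8,10,11,19]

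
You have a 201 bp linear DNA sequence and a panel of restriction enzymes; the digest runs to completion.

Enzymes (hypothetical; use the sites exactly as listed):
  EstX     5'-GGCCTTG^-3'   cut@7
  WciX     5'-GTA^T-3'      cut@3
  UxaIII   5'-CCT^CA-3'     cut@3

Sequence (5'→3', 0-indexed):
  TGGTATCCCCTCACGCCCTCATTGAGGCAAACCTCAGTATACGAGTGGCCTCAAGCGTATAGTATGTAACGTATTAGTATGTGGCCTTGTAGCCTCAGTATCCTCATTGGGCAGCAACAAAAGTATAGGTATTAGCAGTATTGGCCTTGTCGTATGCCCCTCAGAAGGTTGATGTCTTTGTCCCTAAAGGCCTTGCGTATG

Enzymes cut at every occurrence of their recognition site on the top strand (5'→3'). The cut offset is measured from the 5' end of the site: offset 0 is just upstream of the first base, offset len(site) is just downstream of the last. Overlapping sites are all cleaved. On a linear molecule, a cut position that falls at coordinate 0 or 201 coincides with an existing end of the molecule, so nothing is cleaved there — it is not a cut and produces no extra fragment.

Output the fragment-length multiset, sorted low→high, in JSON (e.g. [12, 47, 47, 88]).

Per-enzyme occurrences:
  EstX (GGCCTTG, off=7): starts [82, 142, 188] → cuts [89, 149, 195]
  WciX (GTAT, off=3): starts [2, 36, 56, 61, 70, 76, 97, 122, 128, 137, 151, 196] → cuts [5, 39, 59, 64, 73, 79, 100, 125, 131, 140, 154, 199]
  UxaIII (CCTCA, off=3): starts [8, 16, 31, 48, 92, 101, 158] → cuts [11, 19, 34, 51, 95, 104, 161]

Pooled cuts: [5, 11, 19, 34, 39, 51, 59, 64, 73, 79, 89, 95, 100, 104, 125, 131, 140, 149, 154, 161, 195, 199]

Fragments:
  [0,5): 5 bp
  [5,11): 6 bp
  [11,19): 8 bp
  [19,34): 15 bp
  [34,39): 5 bp
  [39,51): 12 bp
  [51,59): 8 bp
  [59,64): 5 bp
  [64,73): 9 bp
  [73,79): 6 bp
  [79,89): 10 bp
  [89,95): 6 bp
  [95,100): 5 bp
  [100,104): 4 bp
  [104,125): 21 bp
  [125,131): 6 bp
  [131,140): 9 bp
  [140,149): 9 bp
  [149,154): 5 bp
  [154,161): 7 bp
  [161,195): 34 bp
  [195,199): 4 bp
  [199,201): 2 bp

[2,4,4,5,5,5,5,5,6,6,6,6,7,8,8,9,9,9,10,12,15,21,34]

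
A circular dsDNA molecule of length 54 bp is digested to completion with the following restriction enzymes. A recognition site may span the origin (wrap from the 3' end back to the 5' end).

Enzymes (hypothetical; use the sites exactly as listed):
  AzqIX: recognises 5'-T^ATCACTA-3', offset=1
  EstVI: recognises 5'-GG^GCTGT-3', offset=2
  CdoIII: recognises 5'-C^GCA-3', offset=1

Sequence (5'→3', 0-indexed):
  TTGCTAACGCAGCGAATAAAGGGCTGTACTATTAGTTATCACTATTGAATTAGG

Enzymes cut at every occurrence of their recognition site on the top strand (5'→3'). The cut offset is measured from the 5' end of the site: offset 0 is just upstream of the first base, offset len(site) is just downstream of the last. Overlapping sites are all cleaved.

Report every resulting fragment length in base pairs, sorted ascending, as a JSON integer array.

[14,15,25]

Scan for sites:
  AzqIX TATCACTA/1: at [36] ⇒ [37]
  EstVI GGGCTGT/2: at [20] ⇒ [22]
  CdoIII CGCA/1: at [7] ⇒ [8]

Pooled cuts: [8, 22, 37]

Fragments:
  8→22: 14 bp
  22→37: 15 bp
  37→8 (wrap): 54-37+8 = 25 bp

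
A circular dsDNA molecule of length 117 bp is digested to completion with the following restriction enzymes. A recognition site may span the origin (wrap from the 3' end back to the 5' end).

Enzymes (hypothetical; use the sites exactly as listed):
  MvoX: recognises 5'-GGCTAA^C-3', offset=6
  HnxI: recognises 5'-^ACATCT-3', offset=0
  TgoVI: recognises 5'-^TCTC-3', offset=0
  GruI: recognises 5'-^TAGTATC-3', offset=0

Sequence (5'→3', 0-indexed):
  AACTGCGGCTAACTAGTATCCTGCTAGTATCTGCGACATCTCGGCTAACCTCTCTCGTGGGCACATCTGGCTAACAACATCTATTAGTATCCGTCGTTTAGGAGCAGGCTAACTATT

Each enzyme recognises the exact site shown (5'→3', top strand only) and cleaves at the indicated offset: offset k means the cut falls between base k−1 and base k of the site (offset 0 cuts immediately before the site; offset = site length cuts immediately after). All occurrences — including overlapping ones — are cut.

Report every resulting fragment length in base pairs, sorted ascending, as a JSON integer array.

[1,2,2,2,3,8,10,10,11,11,12,17,28]

Site scan:
  MvoX GGCTAAC/6: at [6, 42, 68, 106] ⇒ [12, 48, 74, 112]
  HnxI ACATCT/0: at [35, 62, 76] ⇒ [35, 62, 76]
  TgoVI TCTC/0: at [38, 50, 52] ⇒ [38, 50, 52]
  GruI TAGTATC/0: at [13, 24, 84] ⇒ [13, 24, 84]

All cut coordinates (distinct, sorted): [12, 13, 24, 35, 38, 48, 50, 52, 62, 74, 76, 84, 112]

Fragments:
  12→13: 1 bp
  13→24: 11 bp
  24→35: 11 bp
  35→38: 3 bp
  38→48: 10 bp
  48→50: 2 bp
  50→52: 2 bp
  52→62: 10 bp
  62→74: 12 bp
  74→76: 2 bp
  76→84: 8 bp
  84→112: 28 bp
  112→12 (wrap): 117-112+12 = 17 bp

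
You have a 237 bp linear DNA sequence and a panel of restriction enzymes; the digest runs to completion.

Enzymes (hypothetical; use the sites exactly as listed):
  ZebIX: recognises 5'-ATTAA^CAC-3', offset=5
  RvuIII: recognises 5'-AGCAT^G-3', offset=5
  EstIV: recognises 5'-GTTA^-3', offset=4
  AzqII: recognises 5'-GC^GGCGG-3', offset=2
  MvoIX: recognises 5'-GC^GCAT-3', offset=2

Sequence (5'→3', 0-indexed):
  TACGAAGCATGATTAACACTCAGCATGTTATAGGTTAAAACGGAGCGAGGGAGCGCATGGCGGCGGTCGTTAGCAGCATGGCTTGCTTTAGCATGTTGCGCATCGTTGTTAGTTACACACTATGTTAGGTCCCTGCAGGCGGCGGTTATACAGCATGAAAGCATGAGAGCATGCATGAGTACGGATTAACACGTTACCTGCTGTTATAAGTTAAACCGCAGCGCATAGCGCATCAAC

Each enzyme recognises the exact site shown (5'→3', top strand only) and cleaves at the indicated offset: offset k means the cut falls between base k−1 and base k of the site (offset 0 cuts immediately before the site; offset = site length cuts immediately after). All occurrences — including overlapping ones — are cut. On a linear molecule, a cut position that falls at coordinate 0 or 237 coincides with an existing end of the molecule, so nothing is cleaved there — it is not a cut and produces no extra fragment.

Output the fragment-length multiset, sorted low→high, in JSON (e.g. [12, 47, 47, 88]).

[4,4,5,6,7,7,7,7,7,7,8,8,8,8,8,9,10,10,10,11,12,12,13,15,17,17]

Site scan:
  ZebIX (ATTAACAC, off=5): starts [11, 184] → cuts [16, 189]
  RvuIII (AGCATG, off=5): starts [5, 21, 74, 89, 151, 159, 167] → cuts [10, 26, 79, 94, 156, 164, 172]
  EstIV (GTTA, off=4): starts [26, 33, 68, 107, 111, 123, 144, 192, 202, 209] → cuts [30, 37, 72, 111, 115, 127, 148, 196, 206, 213]
  AzqII (GCGGCGG, off=2): starts [59, 138] → cuts [61, 140]
  MvoIX (GCGCAT, off=2): starts [52, 97, 220, 227] → cuts [54, 99, 222, 229]

All cut coordinates (distinct, sorted): [10, 16, 26, 30, 37, 54, 61, 72, 79, 94, 99, 111, 115, 127, 140, 148, 156, 164, 172, 189, 196, 206, 213, 222, 229]

Fragments:
  [0,10): 10 bp
  [10,16): 6 bp
  [16,26): 10 bp
  [26,30): 4 bp
  [30,37): 7 bp
  [37,54): 17 bp
  [54,61): 7 bp
  [61,72): 11 bp
  [72,79): 7 bp
  [79,94): 15 bp
  [94,99): 5 bp
  [99,111): 12 bp
  [111,115): 4 bp
  [115,127): 12 bp
  [127,140): 13 bp
  [140,148): 8 bp
  [148,156): 8 bp
  [156,164): 8 bp
  [164,172): 8 bp
  [172,189): 17 bp
  [189,196): 7 bp
  [196,206): 10 bp
  [206,213): 7 bp
  [213,222): 9 bp
  [222,229): 7 bp
  [229,237): 8 bp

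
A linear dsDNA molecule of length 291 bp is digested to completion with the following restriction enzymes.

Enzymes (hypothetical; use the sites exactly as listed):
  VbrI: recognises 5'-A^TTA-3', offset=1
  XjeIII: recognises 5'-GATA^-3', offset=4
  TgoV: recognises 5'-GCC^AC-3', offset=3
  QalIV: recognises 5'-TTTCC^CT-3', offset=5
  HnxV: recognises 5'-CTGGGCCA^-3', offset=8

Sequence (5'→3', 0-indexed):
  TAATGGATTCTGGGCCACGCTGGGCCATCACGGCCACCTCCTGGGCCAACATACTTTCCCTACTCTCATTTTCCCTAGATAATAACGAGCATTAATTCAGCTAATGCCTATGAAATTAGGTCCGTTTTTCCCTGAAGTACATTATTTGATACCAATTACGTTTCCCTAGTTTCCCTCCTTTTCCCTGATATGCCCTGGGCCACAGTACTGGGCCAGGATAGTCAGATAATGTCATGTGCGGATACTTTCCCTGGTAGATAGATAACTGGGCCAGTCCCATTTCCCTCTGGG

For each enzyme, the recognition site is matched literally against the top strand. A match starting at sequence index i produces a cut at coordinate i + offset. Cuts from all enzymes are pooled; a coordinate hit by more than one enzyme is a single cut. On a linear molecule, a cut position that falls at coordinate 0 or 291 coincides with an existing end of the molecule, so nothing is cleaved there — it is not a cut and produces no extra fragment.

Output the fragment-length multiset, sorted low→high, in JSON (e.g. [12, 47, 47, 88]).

[1,1,4,4,5,6,6,7,7,8,8,9,9,10,10,10,10,10,10,10,11,11,11,13,13,15,16,16,16,24]

Per-enzyme occurrences:
  VbrI ATTA/1: at [90, 114, 140, 154] ⇒ [91, 115, 141, 155]
  XjeIII GATA/4: at [77, 147, 186, 216, 224, 240, 256, 260] ⇒ [81, 151, 190, 220, 228, 244, 260, 264]
  TgoV GCCAC/3: at [13, 32, 198] ⇒ [16, 35, 201]
  QalIV TTTCCCT/5: at [54, 69, 126, 160, 169, 179, 245, 279] ⇒ [59, 74, 131, 165, 174, 184, 250, 284]
  HnxV CTGGGCCA/8: at [9, 19, 40, 194, 207, 265] ⇒ [17, 27, 48, 202, 215, 273]

All cut coordinates (distinct, sorted): [16, 17, 27, 35, 48, 59, 74, 81, 91, 115, 131, 141, 151, 155, 165, 174, 184, 190, 201, 202, 215, 220, 228, 244, 250, 260, 264, 273, 284]

Fragments:
  [0,16): 16 bp
  [16,17): 1 bp
  [17,27): 10 bp
  [27,35): 8 bp
  [35,48): 13 bp
  [48,59): 11 bp
  [59,74): 15 bp
  [74,81): 7 bp
  [81,91): 10 bp
  [91,115): 24 bp
  [115,131): 16 bp
  [131,141): 10 bp
  [141,151): 10 bp
  [151,155): 4 bp
  [155,165): 10 bp
  [165,174): 9 bp
  [174,184): 10 bp
  [184,190): 6 bp
  [190,201): 11 bp
  [201,202): 1 bp
  [202,215): 13 bp
  [215,220): 5 bp
  [220,228): 8 bp
  [228,244): 16 bp
  [244,250): 6 bp
  [250,260): 10 bp
  [260,264): 4 bp
  [264,273): 9 bp
  [273,284): 11 bp
  [284,291): 7 bp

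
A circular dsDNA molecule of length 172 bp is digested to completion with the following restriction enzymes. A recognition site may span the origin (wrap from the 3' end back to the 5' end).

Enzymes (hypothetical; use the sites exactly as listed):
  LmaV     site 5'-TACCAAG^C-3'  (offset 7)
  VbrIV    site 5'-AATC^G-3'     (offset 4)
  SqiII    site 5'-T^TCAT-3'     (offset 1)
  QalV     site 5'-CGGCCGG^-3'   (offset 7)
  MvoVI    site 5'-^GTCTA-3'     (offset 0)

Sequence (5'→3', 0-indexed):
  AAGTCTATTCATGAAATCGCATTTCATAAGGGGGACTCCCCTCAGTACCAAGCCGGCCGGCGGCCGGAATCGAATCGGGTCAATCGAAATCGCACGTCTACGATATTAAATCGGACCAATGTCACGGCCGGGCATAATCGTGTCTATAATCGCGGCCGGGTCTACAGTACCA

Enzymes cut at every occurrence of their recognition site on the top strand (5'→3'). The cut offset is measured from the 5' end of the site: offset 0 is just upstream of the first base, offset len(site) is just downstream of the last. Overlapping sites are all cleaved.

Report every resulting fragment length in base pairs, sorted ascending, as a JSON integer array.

Scan for sites:
  LmaV TACCAAGC/7: at [45] ⇒ [52]
  VbrIV AATCG/4: at [14, 67, 72, 81, 87, 108, 135, 147] ⇒ [18, 71, 76, 85, 91, 112, 139, 151]
  SqiII TTCAT/1: at [7, 22] ⇒ [8, 23]
  QalV CGGCCGG/7: at [53, 60, 124, 152] ⇒ [60, 67, 131, 159]
  MvoVI GTCTA/0: at [2, 95, 141, 159] ⇒ [2, 95, 141, 159]

All cut coordinates (distinct, sorted): [2, 8, 18, 23, 52, 60, 67, 71, 76, 85, 91, 95, 112, 131, 139, 141, 151, 159]

Fragments:
  2→8: 6 bp
  8→18: 10 bp
  18→23: 5 bp
  23→52: 29 bp
  52→60: 8 bp
  60→67: 7 bp
  67→71: 4 bp
  71→76: 5 bp
  76→85: 9 bp
  85→91: 6 bp
  91→95: 4 bp
  95→112: 17 bp
  112→131: 19 bp
  131→139: 8 bp
  139→141: 2 bp
  141→151: 10 bp
  151→159: 8 bp
  159→2 (wrap): 172-159+2 = 15 bp

[2,4,4,5,5,6,6,7,8,8,8,9,10,10,15,17,19,29]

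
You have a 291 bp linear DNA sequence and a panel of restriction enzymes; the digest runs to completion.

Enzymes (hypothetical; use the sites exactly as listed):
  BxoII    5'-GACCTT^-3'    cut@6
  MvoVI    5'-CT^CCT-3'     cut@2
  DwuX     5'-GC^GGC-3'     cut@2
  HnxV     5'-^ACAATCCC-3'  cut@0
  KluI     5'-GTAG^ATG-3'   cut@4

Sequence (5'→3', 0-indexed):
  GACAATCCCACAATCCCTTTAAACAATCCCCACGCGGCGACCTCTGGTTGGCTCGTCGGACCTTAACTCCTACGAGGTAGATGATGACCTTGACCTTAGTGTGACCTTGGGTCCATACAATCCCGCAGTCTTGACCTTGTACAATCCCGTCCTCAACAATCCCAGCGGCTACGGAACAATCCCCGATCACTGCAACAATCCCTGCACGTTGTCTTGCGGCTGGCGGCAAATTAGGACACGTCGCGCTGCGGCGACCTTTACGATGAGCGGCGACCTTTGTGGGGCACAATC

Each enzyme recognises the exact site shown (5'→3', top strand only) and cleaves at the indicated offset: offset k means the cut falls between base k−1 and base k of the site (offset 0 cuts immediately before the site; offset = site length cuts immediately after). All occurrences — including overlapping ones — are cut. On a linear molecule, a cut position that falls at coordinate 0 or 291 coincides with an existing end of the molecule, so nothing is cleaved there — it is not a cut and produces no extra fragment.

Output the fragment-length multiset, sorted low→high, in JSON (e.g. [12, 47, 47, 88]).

Per-enzyme occurrences:
  BxoII GACCTT/6: at [58, 85, 91, 102, 132, 252, 271] ⇒ [64, 91, 97, 108, 138, 258, 277]
  MvoVI CTCCT/2: at [66] ⇒ [68]
  DwuX GCGGC/2: at [33, 164, 215, 222, 247, 266] ⇒ [35, 166, 217, 224, 249, 268]
  HnxV ACAATCCC/0: at [1, 9, 22, 116, 140, 155, 175, 194] ⇒ [1, 9, 22, 116, 140, 155, 175, 194]
  KluI GTAGATG/4: at [76] ⇒ [80]

Pooled cuts: [1, 9, 22, 35, 64, 68, 80, 91, 97, 108, 116, 138, 140, 155, 166, 175, 194, 217, 224, 249, 258, 268, 277]

Fragment lengths:
  [0,1): 1 bp
  [1,9): 8 bp
  [9,22): 13 bp
  [22,35): 13 bp
  [35,64): 29 bp
  [64,68): 4 bp
  [68,80): 12 bp
  [80,91): 11 bp
  [91,97): 6 bp
  [97,108): 11 bp
  [108,116): 8 bp
  [116,138): 22 bp
  [138,140): 2 bp
  [140,155): 15 bp
  [155,166): 11 bp
  [166,175): 9 bp
  [175,194): 19 bp
  [194,217): 23 bp
  [217,224): 7 bp
  [224,249): 25 bp
  [249,258): 9 bp
  [258,268): 10 bp
  [268,277): 9 bp
  [277,291): 14 bp

[1,2,4,6,7,8,8,9,9,9,10,11,11,11,12,13,13,14,15,19,22,23,25,29]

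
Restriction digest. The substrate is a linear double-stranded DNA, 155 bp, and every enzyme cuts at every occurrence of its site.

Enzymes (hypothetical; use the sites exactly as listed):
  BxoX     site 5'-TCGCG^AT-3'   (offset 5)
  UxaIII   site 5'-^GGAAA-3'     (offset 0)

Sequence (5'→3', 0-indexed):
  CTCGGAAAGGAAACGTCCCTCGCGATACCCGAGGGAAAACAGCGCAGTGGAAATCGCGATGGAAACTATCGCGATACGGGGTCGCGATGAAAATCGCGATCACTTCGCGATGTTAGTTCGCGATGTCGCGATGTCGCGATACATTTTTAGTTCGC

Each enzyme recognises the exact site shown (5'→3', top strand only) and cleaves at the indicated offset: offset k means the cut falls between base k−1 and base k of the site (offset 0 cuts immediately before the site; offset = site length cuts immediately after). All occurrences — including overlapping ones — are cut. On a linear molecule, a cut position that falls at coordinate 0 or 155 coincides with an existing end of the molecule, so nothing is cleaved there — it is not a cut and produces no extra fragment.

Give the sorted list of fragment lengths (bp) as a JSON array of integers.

Per-enzyme occurrences:
  BxoX TCGCGAT/5: at [19, 53, 68, 81, 93, 104, 117, 125, 133] ⇒ [24, 58, 73, 86, 98, 109, 122, 130, 138]
  UxaIII GGAAA/0: at [3, 8, 33, 48, 60] ⇒ [3, 8, 33, 48, 60]

Pooled cuts: [3, 8, 24, 33, 48, 58, 60, 73, 86, 98, 109, 122, 130, 138]

Fragment lengths:
  [0,3): 3 bp
  [3,8): 5 bp
  [8,24): 16 bp
  [24,33): 9 bp
  [33,48): 15 bp
  [48,58): 10 bp
  [58,60): 2 bp
  [60,73): 13 bp
  [73,86): 13 bp
  [86,98): 12 bp
  [98,109): 11 bp
  [109,122): 13 bp
  [122,130): 8 bp
  [130,138): 8 bp
  [138,155): 17 bp

[2,3,5,8,8,9,10,11,12,13,13,13,15,16,17]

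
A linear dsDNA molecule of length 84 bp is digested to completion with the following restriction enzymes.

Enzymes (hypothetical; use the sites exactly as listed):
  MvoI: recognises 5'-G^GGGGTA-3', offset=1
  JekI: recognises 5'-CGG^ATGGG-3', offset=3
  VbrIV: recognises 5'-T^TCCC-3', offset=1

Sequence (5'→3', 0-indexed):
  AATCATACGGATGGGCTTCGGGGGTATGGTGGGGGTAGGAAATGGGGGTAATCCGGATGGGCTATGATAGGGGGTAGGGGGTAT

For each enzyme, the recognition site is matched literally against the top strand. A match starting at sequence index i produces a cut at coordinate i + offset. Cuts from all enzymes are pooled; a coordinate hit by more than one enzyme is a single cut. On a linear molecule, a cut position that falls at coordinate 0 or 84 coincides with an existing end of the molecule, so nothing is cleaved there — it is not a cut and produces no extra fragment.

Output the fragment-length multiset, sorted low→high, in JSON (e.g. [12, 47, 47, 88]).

[7,7,10,10,11,12,13,14]

Per-enzyme occurrences:
  MvoI GGGGGTA/1: at [19, 30, 43, 69, 76] ⇒ [20, 31, 44, 70, 77]
  JekI CGGATGGG/3: at [7, 53] ⇒ [10, 56]
  VbrIV (TTCCC, off=1): no sites

All cut coordinates (distinct, sorted): [10, 20, 31, 44, 56, 70, 77]

Fragments:
  [0,10): 10 bp
  [10,20): 10 bp
  [20,31): 11 bp
  [31,44): 13 bp
  [44,56): 12 bp
  [56,70): 14 bp
  [70,77): 7 bp
  [77,84): 7 bp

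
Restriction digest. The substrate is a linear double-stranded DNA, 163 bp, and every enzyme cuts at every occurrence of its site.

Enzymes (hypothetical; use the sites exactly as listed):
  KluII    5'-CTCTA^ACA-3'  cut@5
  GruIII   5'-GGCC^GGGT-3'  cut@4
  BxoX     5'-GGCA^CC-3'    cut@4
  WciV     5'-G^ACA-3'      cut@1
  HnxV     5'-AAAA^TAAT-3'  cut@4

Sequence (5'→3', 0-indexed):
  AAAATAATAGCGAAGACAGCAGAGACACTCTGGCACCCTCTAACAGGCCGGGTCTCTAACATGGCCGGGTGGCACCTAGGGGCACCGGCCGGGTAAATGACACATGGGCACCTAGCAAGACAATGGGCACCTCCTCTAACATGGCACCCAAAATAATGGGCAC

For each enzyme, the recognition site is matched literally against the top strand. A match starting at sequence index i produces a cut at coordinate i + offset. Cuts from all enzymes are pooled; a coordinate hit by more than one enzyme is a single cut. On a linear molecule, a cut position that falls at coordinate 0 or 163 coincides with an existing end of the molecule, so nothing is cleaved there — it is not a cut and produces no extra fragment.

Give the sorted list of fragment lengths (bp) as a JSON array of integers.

[4,6,7,7,7,8,8,8,9,9,9,9,9,10,10,10,11,11,11]

Per-enzyme occurrences:
  KluII (CTCTAACA, off=5): starts [37, 53, 133] → cuts [42, 58, 138]
  GruIII (GGCCGGGT, off=4): starts [45, 62, 86] → cuts [49, 66, 90]
  BxoX (GGCACC, off=4): starts [31, 70, 80, 106, 125, 142] → cuts [35, 74, 84, 110, 129, 146]
  WciV (GACA, off=1): starts [14, 23, 98, 118] → cuts [15, 24, 99, 119]
  HnxV (AAAATAAT, off=4): starts [0, 149] → cuts [4, 153]

Pooled cuts: [4, 15, 24, 35, 42, 49, 58, 66, 74, 84, 90, 99, 110, 119, 129, 138, 146, 153]

Fragment lengths:
  [0,4): 4 bp
  [4,15): 11 bp
  [15,24): 9 bp
  [24,35): 11 bp
  [35,42): 7 bp
  [42,49): 7 bp
  [49,58): 9 bp
  [58,66): 8 bp
  [66,74): 8 bp
  [74,84): 10 bp
  [84,90): 6 bp
  [90,99): 9 bp
  [99,110): 11 bp
  [110,119): 9 bp
  [119,129): 10 bp
  [129,138): 9 bp
  [138,146): 8 bp
  [146,153): 7 bp
  [153,163): 10 bp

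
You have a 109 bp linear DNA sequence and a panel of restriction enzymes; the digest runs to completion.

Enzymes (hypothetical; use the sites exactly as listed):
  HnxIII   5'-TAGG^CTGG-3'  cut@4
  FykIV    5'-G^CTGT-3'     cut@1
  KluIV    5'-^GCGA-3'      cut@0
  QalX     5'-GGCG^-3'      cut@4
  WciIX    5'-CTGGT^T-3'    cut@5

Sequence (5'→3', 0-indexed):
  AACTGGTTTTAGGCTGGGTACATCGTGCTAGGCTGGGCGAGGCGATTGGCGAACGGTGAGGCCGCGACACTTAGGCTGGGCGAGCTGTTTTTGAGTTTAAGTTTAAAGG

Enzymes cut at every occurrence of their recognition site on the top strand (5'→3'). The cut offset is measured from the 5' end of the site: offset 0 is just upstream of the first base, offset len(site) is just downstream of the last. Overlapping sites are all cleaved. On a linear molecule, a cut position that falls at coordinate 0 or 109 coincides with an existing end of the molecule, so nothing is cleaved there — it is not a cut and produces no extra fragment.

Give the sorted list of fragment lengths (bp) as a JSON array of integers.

Scan for sites:
  HnxIII (TAGGCTGG, off=4): starts [9, 28, 71] → cuts [13, 32, 75]
  FykIV (GCTGT, off=1): starts [83] → cuts [84]
  KluIV (GCGA, off=0): starts [36, 41, 48, 63, 79] → cuts [36, 41, 48, 63, 79]
  QalX (GGCG, off=4): starts [35, 40, 47, 78] → cuts [39, 44, 51, 82]
  WciIX (CTGGTT, off=5): starts [2] → cuts [7]

Pooled cuts: [7, 13, 32, 36, 39, 41, 44, 48, 51, 63, 75, 79, 82, 84]

Fragment lengths:
  [0,7): 7 bp
  [7,13): 6 bp
  [13,32): 19 bp
  [32,36): 4 bp
  [36,39): 3 bp
  [39,41): 2 bp
  [41,44): 3 bp
  [44,48): 4 bp
  [48,51): 3 bp
  [51,63): 12 bp
  [63,75): 12 bp
  [75,79): 4 bp
  [79,82): 3 bp
  [82,84): 2 bp
  [84,109): 25 bp

[2,2,3,3,3,3,4,4,4,6,7,12,12,19,25]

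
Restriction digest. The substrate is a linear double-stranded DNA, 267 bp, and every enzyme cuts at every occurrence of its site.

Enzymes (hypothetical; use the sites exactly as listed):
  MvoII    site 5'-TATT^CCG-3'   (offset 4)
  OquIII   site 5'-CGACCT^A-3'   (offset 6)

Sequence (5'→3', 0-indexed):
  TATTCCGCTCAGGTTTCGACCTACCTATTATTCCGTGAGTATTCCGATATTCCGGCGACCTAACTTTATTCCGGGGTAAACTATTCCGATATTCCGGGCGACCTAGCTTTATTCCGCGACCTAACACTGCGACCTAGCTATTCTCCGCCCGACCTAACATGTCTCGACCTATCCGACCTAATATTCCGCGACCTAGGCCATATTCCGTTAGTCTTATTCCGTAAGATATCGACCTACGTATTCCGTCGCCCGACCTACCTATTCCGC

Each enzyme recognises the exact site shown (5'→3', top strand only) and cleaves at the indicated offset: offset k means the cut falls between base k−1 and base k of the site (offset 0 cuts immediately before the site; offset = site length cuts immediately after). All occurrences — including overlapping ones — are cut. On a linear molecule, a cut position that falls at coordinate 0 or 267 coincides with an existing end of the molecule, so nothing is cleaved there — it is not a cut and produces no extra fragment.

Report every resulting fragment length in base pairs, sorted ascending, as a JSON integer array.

Per-enzyme occurrences:
  MvoII TATTCCG/4: at [0, 28, 39, 47, 66, 81, 89, 109, 181, 200, 214, 238, 259] ⇒ [4, 32, 43, 51, 70, 85, 93, 113, 185, 204, 218, 242, 263]
  OquIII CGACCTA/6: at [16, 55, 98, 116, 129, 149, 164, 173, 188, 229, 250] ⇒ [22, 61, 104, 122, 135, 155, 170, 179, 194, 235, 256]

Pooled cuts: [4, 22, 32, 43, 51, 61, 70, 85, 93, 104, 113, 122, 135, 155, 170, 179, 185, 194, 204, 218, 235, 242, 256, 263]

Fragment lengths:
  [0,4): 4 bp
  [4,22): 18 bp
  [22,32): 10 bp
  [32,43): 11 bp
  [43,51): 8 bp
  [51,61): 10 bp
  [61,70): 9 bp
  [70,85): 15 bp
  [85,93): 8 bp
  [93,104): 11 bp
  [104,113): 9 bp
  [113,122): 9 bp
  [122,135): 13 bp
  [135,155): 20 bp
  [155,170): 15 bp
  [170,179): 9 bp
  [179,185): 6 bp
  [185,194): 9 bp
  [194,204): 10 bp
  [204,218): 14 bp
  [218,235): 17 bp
  [235,242): 7 bp
  [242,256): 14 bp
  [256,263): 7 bp
  [263,267): 4 bp

[4,4,6,7,7,8,8,9,9,9,9,9,10,10,10,11,11,13,14,14,15,15,17,18,20]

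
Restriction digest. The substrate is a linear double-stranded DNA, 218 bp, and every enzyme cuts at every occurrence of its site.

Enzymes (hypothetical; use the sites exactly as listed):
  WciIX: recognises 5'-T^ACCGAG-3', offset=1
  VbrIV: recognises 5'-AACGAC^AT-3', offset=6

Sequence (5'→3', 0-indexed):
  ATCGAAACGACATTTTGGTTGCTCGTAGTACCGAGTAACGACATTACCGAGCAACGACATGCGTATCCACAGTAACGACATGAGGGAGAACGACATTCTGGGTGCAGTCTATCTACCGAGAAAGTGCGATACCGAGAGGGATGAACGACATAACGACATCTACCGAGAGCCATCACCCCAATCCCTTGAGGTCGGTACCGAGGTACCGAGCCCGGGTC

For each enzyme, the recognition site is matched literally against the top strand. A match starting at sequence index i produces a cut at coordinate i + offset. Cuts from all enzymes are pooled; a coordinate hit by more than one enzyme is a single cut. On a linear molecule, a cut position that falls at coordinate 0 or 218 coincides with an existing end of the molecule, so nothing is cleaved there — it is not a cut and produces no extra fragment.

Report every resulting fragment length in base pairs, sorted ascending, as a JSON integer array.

Site scan:
  WciIX (TACCGAG, off=1): starts [28, 44, 113, 129, 160, 195, 203] → cuts [29, 45, 114, 130, 161, 196, 204]
  VbrIV (AACGACAT, off=6): starts [5, 36, 52, 73, 88, 143, 151] → cuts [11, 42, 58, 79, 94, 149, 157]

Pooled cuts: [11, 29, 42, 45, 58, 79, 94, 114, 130, 149, 157, 161, 196, 204]

Fragment lengths:
  [0,11): 11 bp
  [11,29): 18 bp
  [29,42): 13 bp
  [42,45): 3 bp
  [45,58): 13 bp
  [58,79): 21 bp
  [79,94): 15 bp
  [94,114): 20 bp
  [114,130): 16 bp
  [130,149): 19 bp
  [149,157): 8 bp
  [157,161): 4 bp
  [161,196): 35 bp
  [196,204): 8 bp
  [204,218): 14 bp

[3,4,8,8,11,13,13,14,15,16,18,19,20,21,35]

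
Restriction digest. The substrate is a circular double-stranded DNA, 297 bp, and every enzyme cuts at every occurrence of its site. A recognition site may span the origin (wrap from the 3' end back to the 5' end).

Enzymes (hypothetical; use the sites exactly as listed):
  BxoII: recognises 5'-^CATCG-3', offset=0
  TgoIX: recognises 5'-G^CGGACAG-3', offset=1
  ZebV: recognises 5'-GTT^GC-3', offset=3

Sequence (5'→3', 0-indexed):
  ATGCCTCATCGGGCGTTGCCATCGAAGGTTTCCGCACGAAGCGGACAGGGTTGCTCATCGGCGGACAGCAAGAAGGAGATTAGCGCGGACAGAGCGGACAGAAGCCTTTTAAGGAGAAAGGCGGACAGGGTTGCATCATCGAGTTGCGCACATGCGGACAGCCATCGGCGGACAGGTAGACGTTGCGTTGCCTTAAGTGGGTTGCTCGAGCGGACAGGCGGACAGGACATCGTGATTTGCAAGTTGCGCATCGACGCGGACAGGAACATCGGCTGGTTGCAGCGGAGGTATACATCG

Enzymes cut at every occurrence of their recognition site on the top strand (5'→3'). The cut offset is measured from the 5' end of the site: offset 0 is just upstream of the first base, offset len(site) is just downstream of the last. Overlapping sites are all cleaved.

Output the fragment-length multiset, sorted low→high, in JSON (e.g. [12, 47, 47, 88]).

Site scan:
  BxoII CATCG/0: at [6, 19, 55, 136, 162, 227, 248, 266, 292] ⇒ [6, 19, 55, 136, 162, 227, 248, 266, 292]
  TgoIX GCGGACAG/1: at [40, 60, 84, 93, 120, 153, 167, 209, 217, 255] ⇒ [41, 61, 85, 94, 121, 154, 168, 210, 218, 256]
  ZebV GTTGC/3: at [14, 49, 129, 142, 181, 186, 200, 242, 275] ⇒ [17, 52, 132, 145, 184, 189, 203, 245, 278]

Pooled cuts: [6, 17, 19, 41, 52, 55, 61, 85, 94, 121, 132, 136, 145, 154, 162, 168, 184, 189, 203, 210, 218, 227, 245, 248, 256, 266, 278, 292]

Fragments:
  6→17: 11 bp
  17→19: 2 bp
  19→41: 22 bp
  41→52: 11 bp
  52→55: 3 bp
  55→61: 6 bp
  61→85: 24 bp
  85→94: 9 bp
  94→121: 27 bp
  121→132: 11 bp
  132→136: 4 bp
  136→145: 9 bp
  145→154: 9 bp
  154→162: 8 bp
  162→168: 6 bp
  168→184: 16 bp
  184→189: 5 bp
  189→203: 14 bp
  203→210: 7 bp
  210→218: 8 bp
  218→227: 9 bp
  227→245: 18 bp
  245→248: 3 bp
  248→256: 8 bp
  256→266: 10 bp
  266→278: 12 bp
  278→292: 14 bp
  292→6 (wrap): 297-292+6 = 11 bp

[2,3,3,4,5,6,6,7,8,8,8,9,9,9,9,10,11,11,11,11,12,14,14,16,18,22,24,27]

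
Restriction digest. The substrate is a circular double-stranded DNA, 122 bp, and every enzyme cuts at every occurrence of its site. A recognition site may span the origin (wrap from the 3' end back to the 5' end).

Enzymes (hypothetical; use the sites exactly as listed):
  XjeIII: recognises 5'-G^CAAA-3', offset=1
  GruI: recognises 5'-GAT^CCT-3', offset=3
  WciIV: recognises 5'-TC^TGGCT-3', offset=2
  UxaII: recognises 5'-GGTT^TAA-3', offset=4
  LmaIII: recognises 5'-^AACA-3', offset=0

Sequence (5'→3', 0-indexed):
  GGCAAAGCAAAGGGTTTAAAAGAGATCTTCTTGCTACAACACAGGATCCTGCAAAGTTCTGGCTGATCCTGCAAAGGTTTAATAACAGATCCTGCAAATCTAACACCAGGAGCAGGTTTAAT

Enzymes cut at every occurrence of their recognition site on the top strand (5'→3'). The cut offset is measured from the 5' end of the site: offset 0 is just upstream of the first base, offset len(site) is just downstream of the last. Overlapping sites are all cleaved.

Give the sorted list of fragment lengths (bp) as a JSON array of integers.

Scan for sites:
  XjeIII (GCAAA, off=1): starts [1, 6, 50, 70, 93] → cuts [2, 7, 51, 71, 94]
  GruI (GATCCT, off=3): starts [44, 64, 87] → cuts [47, 67, 90]
  WciIV (TCTGGCT, off=2): starts [57] → cuts [59]
  UxaII (GGTTTAA, off=4): starts [12, 75, 114] → cuts [16, 79, 118]
  LmaIII (AACA, off=0): starts [37, 83, 101] → cuts [37, 83, 101]

Pooled cuts: [2, 7, 16, 37, 47, 51, 59, 67, 71, 79, 83, 90, 94, 101, 118]

Fragments:
  2→7: 5 bp
  7→16: 9 bp
  16→37: 21 bp
  37→47: 10 bp
  47→51: 4 bp
  51→59: 8 bp
  59→67: 8 bp
  67→71: 4 bp
  71→79: 8 bp
  79→83: 4 bp
  83→90: 7 bp
  90→94: 4 bp
  94→101: 7 bp
  101→118: 17 bp
  118→2 (wrap): 122-118+2 = 6 bp

[4,4,4,4,5,6,7,7,8,8,8,9,10,17,21]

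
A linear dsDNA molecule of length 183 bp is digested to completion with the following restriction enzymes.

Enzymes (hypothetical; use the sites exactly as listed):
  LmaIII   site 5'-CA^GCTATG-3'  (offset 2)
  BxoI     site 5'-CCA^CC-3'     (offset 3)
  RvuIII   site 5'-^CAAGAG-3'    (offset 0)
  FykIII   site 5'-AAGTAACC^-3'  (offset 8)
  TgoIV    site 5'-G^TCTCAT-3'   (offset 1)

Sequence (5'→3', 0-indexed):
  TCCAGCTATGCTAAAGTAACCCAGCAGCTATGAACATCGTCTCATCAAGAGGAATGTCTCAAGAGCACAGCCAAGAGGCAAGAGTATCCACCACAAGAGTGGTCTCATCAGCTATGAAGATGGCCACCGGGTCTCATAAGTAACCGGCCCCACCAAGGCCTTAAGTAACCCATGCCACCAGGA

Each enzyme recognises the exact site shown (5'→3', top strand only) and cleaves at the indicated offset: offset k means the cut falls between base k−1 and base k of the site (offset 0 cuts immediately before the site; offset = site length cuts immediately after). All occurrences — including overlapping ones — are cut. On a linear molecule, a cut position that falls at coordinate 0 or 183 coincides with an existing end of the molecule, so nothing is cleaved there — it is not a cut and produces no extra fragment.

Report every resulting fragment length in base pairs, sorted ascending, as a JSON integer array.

[3,4,5,5,6,6,7,7,7,8,9,12,12,13,14,14,16,17,18]

Site scan:
  LmaIII (CAGCTATG, off=2): starts [2, 24, 108] → cuts [4, 26, 110]
  BxoI (CCACC, off=3): starts [87, 123, 149, 174] → cuts [90, 126, 152, 177]
  RvuIII (CAAGAG, off=0): starts [45, 59, 71, 78, 93] → cuts [45, 59, 71, 78, 93]
  FykIII (AAGTAACC, off=8): starts [13, 137, 162] → cuts [21, 145, 170]
  TgoIV (GTCTCAT, off=1): starts [38, 101, 130] → cuts [39, 102, 131]

Pooled cuts: [4, 21, 26, 39, 45, 59, 71, 78, 90, 93, 102, 110, 126, 131, 145, 152, 170, 177]

Fragments:
  [0,4): 4 bp
  [4,21): 17 bp
  [21,26): 5 bp
  [26,39): 13 bp
  [39,45): 6 bp
  [45,59): 14 bp
  [59,71): 12 bp
  [71,78): 7 bp
  [78,90): 12 bp
  [90,93): 3 bp
  [93,102): 9 bp
  [102,110): 8 bp
  [110,126): 16 bp
  [126,131): 5 bp
  [131,145): 14 bp
  [145,152): 7 bp
  [152,170): 18 bp
  [170,177): 7 bp
  [177,183): 6 bp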